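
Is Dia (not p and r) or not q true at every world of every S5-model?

Tableau for the negation not (Dia (not p and r) or not q):
1. not (Dia (not p and r) or not q), u
2. not Dia (not p and r), u
3. q, u
4. not (not p and r), u
5. not r, u
Accessibility: uRu
The negation has an open branch (countermodel exists).

Invalid (countermodel exists)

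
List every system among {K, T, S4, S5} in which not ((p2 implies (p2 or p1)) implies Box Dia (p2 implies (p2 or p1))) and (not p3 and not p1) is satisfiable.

K

T-tableau for the formula:
1. not ((p2 implies (p2 or p1)) implies Box Dia (p2 implies (p2 or p1))) and (not p3 and not p1), 0
2. not ((p2 implies (p2 or p1)) implies Box Dia (p2 implies (p2 or p1))), 0
3. not p3 and not p1, 0
4. p2 implies (p2 or p1), 0
5. not Box Dia (p2 implies (p2 or p1)), 0
6. not p3, 0
7. not p1, 0
8. p2 or p1, 0
9. p2, 0
10. not Dia (p2 implies (p2 or p1)), 1
11. not (p2 implies (p2 or p1)), 1
12. p2, 1
13. not (p2 or p1), 1
14. not p2, 1
15. not p1, 1
Accessibility: 0R0, 0R1, 1R1
Branch closes: p2 and not p2 both at 1.
Every branch closes (one shown): unsatisfiable in T, hence also in S4, S5 (every S4/S5-frame is a T-frame).
K-tableau for the formula:
1. not ((p2 implies (p2 or p1)) implies Box Dia (p2 implies (p2 or p1))) and (not p3 and not p1), 0
2. not ((p2 implies (p2 or p1)) implies Box Dia (p2 implies (p2 or p1))), 0
3. not p3 and not p1, 0
4. p2 implies (p2 or p1), 0
5. not Box Dia (p2 implies (p2 or p1)), 0
6. not p3, 0
7. not p1, 0
8. p2 or p1, 0
9. p2, 0
10. not Dia (p2 implies (p2 or p1)), 1
Accessibility: 0R1
Complete open branch: satisfiable in K.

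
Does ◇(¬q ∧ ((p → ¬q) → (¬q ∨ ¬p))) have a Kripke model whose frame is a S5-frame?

1. ◇(¬q ∧ ((p → ¬q) → (¬q ∨ ¬p))), 0
2. ¬q ∧ ((p → ¬q) → (¬q ∨ ¬p)), 1   [◇-rule on 1: fresh world 1, 0R1]
3. ¬q, 1   [∧-rule on 2]
4. (p → ¬q) → (¬q ∨ ¬p), 1   [∧-rule on 2]
5. ¬q ∨ ¬p, 1   [→-rule on 4 (branches; this branch)]
6. ¬p, 1   [∨-rule on 5 (branches; this branch)]
Accessibility: 0R0, 0R1, 1R0, 1R1

Satisfiable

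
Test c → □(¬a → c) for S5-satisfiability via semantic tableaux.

1. c → □(¬a → c), w0
2. □(¬a → c), w0
3. ¬a → c, w0
4. c, w0
Accessibility: w0Rw0

Satisfiable (open branch found)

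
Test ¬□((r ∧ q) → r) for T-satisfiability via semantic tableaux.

1. ¬□((r ∧ q) → r), 0
2. ¬((r ∧ q) → r), 1
3. r ∧ q, 1
4. ¬r, 1
5. r, 1
6. q, 1
Accessibility: 0R0, 0R1, 1R1
Branch closes: r and ¬r both at 1.
All branches of the tableau close; one closing branch shown above.

No, unsatisfiable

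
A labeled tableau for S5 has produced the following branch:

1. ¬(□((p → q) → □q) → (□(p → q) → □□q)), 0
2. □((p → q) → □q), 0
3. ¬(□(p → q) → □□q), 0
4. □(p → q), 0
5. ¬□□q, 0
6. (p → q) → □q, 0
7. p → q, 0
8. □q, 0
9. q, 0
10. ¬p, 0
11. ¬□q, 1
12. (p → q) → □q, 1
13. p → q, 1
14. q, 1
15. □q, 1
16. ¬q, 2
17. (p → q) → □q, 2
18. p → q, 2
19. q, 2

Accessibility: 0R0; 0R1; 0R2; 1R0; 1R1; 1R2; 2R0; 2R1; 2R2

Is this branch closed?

Both q and ¬q appear at 2.

Yes, closed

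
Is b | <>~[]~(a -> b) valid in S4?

No, not valid

Tableau for the negation ~(b | <>~[]~(a -> b)):
1. ~(b | <>~[]~(a -> b)), 0
2. ~b, 0   [~|-rule on 1]
3. ~<>~[]~(a -> b), 0   [~|-rule on 1]
4. []~(a -> b), 0   [~<>-rule on 3 via 0R0]
5. ~(a -> b), 0   [[]-rule on 4 via 0R0]
6. a, 0   [~->-rule on 5]
Accessibility: 0R0
The negation has an open branch (countermodel exists).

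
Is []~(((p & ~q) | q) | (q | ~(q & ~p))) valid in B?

Tableau for the negation ~[]~(((p & ~q) | q) | (q | ~(q & ~p))):
1. ~[]~(((p & ~q) | q) | (q | ~(q & ~p))), 0
2. ((p & ~q) | q) | (q | ~(q & ~p)), 1
3. q | ~(q & ~p), 1
4. ~(q & ~p), 1
5. p, 1
Accessibility: 0R0, 0R1, 1R0, 1R1
The negation has an open branch (countermodel exists).

No, not valid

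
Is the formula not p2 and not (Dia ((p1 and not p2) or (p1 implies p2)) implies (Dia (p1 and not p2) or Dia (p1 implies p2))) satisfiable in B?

Unsatisfiable

1. not p2 and not (Dia ((p1 and not p2) or (p1 implies p2)) implies (Dia (p1 and not p2) or Dia (p1 implies p2))), w0
2. not p2, w0   [and-rule on 1]
3. not (Dia ((p1 and not p2) or (p1 implies p2)) implies (Dia (p1 and not p2) or Dia (p1 implies p2))), w0   [and-rule on 1]
4. Dia ((p1 and not p2) or (p1 implies p2)), w0   [neg-implies-rule on 3]
5. not (Dia (p1 and not p2) or Dia (p1 implies p2)), w0   [neg-implies-rule on 3]
6. not Dia (p1 and not p2), w0   [neg-or-rule on 5]
7. not Dia (p1 implies p2), w0   [neg-or-rule on 5]
8. not (p1 and not p2), w0   [neg-Dia-rule on 6 via w0Rw0]
9. not (p1 implies p2), w0   [neg-Dia-rule on 7 via w0Rw0]
10. p1, w0   [neg-implies-rule on 9]
11. p2, w0   [neg-and-rule on 8 (branches; this branch)]
Accessibility: w0Rw0
Branch closes: p2 and not p2 both at w0.
Every branch closes; the branch above is one of them.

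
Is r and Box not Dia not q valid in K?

Tableau for the negation not (r and Box not Dia not q):
1. not (r and Box not Dia not q), w0
2. not Box not Dia not q, w0
3. Dia not q, w1
4. not q, w2
Accessibility: w0Rw1, w1Rw2
The negation has an open branch (countermodel exists).

No, not valid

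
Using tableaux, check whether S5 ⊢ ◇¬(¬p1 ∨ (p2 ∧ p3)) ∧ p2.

Tableau for the negation ¬(◇¬(¬p1 ∨ (p2 ∧ p3)) ∧ p2):
1. ¬(◇¬(¬p1 ∨ (p2 ∧ p3)) ∧ p2), 0
2. ¬p2, 0
Accessibility: 0R0
The negation has an open branch (countermodel exists).

No, not valid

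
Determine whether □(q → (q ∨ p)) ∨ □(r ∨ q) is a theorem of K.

Valid in K

Tableau for the negation ¬(□(q → (q ∨ p)) ∨ □(r ∨ q)):
1. ¬(□(q → (q ∨ p)) ∨ □(r ∨ q)), w0
2. ¬□(q → (q ∨ p)), w0
3. ¬□(r ∨ q), w0
4. ¬(q → (q ∨ p)), w1
5. q, w1
6. ¬(q ∨ p), w1
7. ¬q, w1
8. ¬p, w1
Accessibility: w0Rw1
Branch closes: q and ¬q both at w1.
All branches of the negation close; one closing branch shown above.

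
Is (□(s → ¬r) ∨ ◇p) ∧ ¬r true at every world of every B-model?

Tableau for the negation ¬((□(s → ¬r) ∨ ◇p) ∧ ¬r):
1. ¬((□(s → ¬r) ∨ ◇p) ∧ ¬r), u
2. r, u
Accessibility: uRu
The negation has an open branch (countermodel exists).

Invalid (countermodel exists)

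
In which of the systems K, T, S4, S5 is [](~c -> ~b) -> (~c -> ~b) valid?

K-tableau for the negation ~([](~c -> ~b) -> (~c -> ~b)):
1. ~([](~c -> ~b) -> (~c -> ~b)), u
2. [](~c -> ~b), u
3. ~(~c -> ~b), u
4. ~c, u
5. b, u
Complete open branch: countermodel on a K-frame, so not valid in K.
T-tableau for the negation ~([](~c -> ~b) -> (~c -> ~b)):
1. ~([](~c -> ~b) -> (~c -> ~b)), u
2. [](~c -> ~b), u
3. ~(~c -> ~b), u
4. ~c, u
5. b, u
6. ~c -> ~b, u
7. ~b, u
Accessibility: uRu
Branch closes: b and ~b both at u.
Every branch closes (one shown): valid in T, hence also in S4, S5 (every theorem of T is a theorem of S4 and S5).

T, S4, S5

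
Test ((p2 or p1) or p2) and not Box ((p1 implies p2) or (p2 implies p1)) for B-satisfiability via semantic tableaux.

Unsatisfiable (every branch closes)

1. ((p2 or p1) or p2) and not Box ((p1 implies p2) or (p2 implies p1)), u
2. (p2 or p1) or p2, u
3. not Box ((p1 implies p2) or (p2 implies p1)), u
4. p2 or p1, u
5. p1, u
6. not ((p1 implies p2) or (p2 implies p1)), v
7. not (p1 implies p2), v
8. not (p2 implies p1), v
9. p1, v
10. not p2, v
11. p2, v
12. not p1, v
Accessibility: uRu, uRv, vRu, vRv
Branch closes: p2 and not p2 both at v.
All branches of the tableau close; one closing branch shown above.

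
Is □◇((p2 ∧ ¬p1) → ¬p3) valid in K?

Tableau for the negation ¬□◇((p2 ∧ ¬p1) → ¬p3):
1. ¬□◇((p2 ∧ ¬p1) → ¬p3), u
2. ¬◇((p2 ∧ ¬p1) → ¬p3), v
Accessibility: uRv
The negation has an open branch (countermodel exists).

Not valid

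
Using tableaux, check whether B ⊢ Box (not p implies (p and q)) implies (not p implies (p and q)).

Tableau for the negation not (Box (not p implies (p and q)) implies (not p implies (p and q))):
1. not (Box (not p implies (p and q)) implies (not p implies (p and q))), w0
2. Box (not p implies (p and q)), w0
3. not (not p implies (p and q)), w0
4. not p, w0
5. not (p and q), w0
6. not p implies (p and q), w0
7. not q, w0
8. p and q, w0
9. p, w0
10. q, w0
Accessibility: w0Rw0
Branch closes: p and not p both at w0.
All branches of the negation close; one closing branch shown above.

Valid in B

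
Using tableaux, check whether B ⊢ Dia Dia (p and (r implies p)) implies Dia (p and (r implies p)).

Tableau for the negation not (Dia Dia (p and (r implies p)) implies Dia (p and (r implies p))):
1. not (Dia Dia (p and (r implies p)) implies Dia (p and (r implies p))), w0
2. Dia Dia (p and (r implies p)), w0   [neg-implies-rule on 1]
3. not Dia (p and (r implies p)), w0   [neg-implies-rule on 1]
4. not (p and (r implies p)), w0   [neg-Dia-rule on 3 via w0Rw0]
5. not (r implies p), w0   [neg-and-rule on 4 (branches; this branch)]
6. r, w0   [neg-implies-rule on 5]
7. not p, w0   [neg-implies-rule on 5]
8. Dia (p and (r implies p)), w1   [Dia-rule on 2: fresh world w1, w0Rw1]
9. not (p and (r implies p)), w1   [neg-Dia-rule on 3 via w0Rw1]
10. not (r implies p), w1   [neg-and-rule on 9 (branches; this branch)]
11. r, w1   [neg-implies-rule on 10]
12. not p, w1   [neg-implies-rule on 10]
13. p and (r implies p), w2   [Dia-rule on 8: fresh world w2, w1Rw2]
14. p, w2   [and-rule on 13]
15. r implies p, w2   [and-rule on 13]
Accessibility: w0Rw0, w0Rw1, w1Rw0, w1Rw1, w1Rw2, w2Rw1, w2Rw2
The negation has an open branch (countermodel exists).

Not valid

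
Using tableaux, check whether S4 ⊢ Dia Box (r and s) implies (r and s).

Tableau for the negation not (Dia Box (r and s) implies (r and s)):
1. not (Dia Box (r and s) implies (r and s)), u
2. Dia Box (r and s), u   [neg-implies-rule on 1]
3. not (r and s), u   [neg-implies-rule on 1]
4. not s, u   [neg-and-rule on 3 (branches; this branch)]
5. Box (r and s), v   [Dia-rule on 2: fresh world v, uRv]
6. r and s, v   [Box-rule on 5 via vRv]
7. r, v   [and-rule on 6]
8. s, v   [and-rule on 6]
Accessibility: uRu, uRv, vRv
The negation has an open branch (countermodel exists).

No, not valid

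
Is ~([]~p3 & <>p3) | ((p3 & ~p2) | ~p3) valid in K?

Tableau for the negation ~(~([]~p3 & <>p3) | ((p3 & ~p2) | ~p3)):
1. ~(~([]~p3 & <>p3) | ((p3 & ~p2) | ~p3)), w0
2. []~p3 & <>p3, w0
3. ~((p3 & ~p2) | ~p3), w0
4. []~p3, w0
5. <>p3, w0
6. ~(p3 & ~p2), w0
7. p3, w0
8. p2, w0
9. p3, w1
10. ~p3, w1
Accessibility: w0Rw1
Branch closes: p3 and ~p3 both at w1.
All branches of the negation close; one closing branch shown above.

Valid in K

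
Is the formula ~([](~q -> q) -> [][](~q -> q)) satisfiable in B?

1. ~([](~q -> q) -> [][](~q -> q)), w0
2. [](~q -> q), w0   [~->-rule on 1]
3. ~[][](~q -> q), w0   [~->-rule on 1]
4. ~q -> q, w0   [[]-rule on 2 via w0Rw0]
5. q, w0   [->-rule on 4 (branches; this branch)]
6. ~[](~q -> q), w1   [~[]-rule on 3: fresh world w1, w0Rw1]
7. ~q -> q, w1   [[]-rule on 2 via w0Rw1]
8. q, w1   [->-rule on 7 (branches; this branch)]
9. ~(~q -> q), w2   [~[]-rule on 6: fresh world w2, w1Rw2]
10. ~q, w2   [~->-rule on 9]
Accessibility: w0Rw0, w0Rw1, w1Rw0, w1Rw1, w1Rw2, w2Rw1, w2Rw2

Satisfiable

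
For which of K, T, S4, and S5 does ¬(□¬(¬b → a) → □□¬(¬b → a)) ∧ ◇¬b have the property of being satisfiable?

T-tableau for the formula:
1. ¬(□¬(¬b → a) → □□¬(¬b → a)) ∧ ◇¬b, w0
2. ¬(□¬(¬b → a) → □□¬(¬b → a)), w0
3. ◇¬b, w0
4. □¬(¬b → a), w0
5. ¬□□¬(¬b → a), w0
6. ¬(¬b → a), w0
7. ¬b, w0
8. ¬a, w0
9. ¬b, w1
10. ¬(¬b → a), w1
11. ¬a, w1
12. ¬□¬(¬b → a), w2
13. ¬(¬b → a), w2
14. ¬b, w2
15. ¬a, w2
16. ¬b → a, w3
17. a, w3
Accessibility: w0Rw0, w0Rw1, w0Rw2, w1Rw1, w2Rw2, w2Rw3, w3Rw3
Complete open branch: satisfiable in T, hence also in K (this T-model is also a K-model).
S4-tableau for the formula:
1. ¬(□¬(¬b → a) → □□¬(¬b → a)) ∧ ◇¬b, w0
2. ¬(□¬(¬b → a) → □□¬(¬b → a)), w0
3. ◇¬b, w0
4. □¬(¬b → a), w0
5. ¬□□¬(¬b → a), w0
6. ¬(¬b → a), w0
7. ¬b, w0
8. ¬a, w0
9. ¬b, w1
10. ¬(¬b → a), w1
11. ¬a, w1
12. ¬□¬(¬b → a), w2
13. ¬(¬b → a), w2
14. ¬b, w2
15. ¬a, w2
16. ¬b → a, w3
17. ¬(¬b → a), w3
18. ¬b, w3
19. ¬a, w3
20. a, w3
Accessibility: w0Rw0, w0Rw1, w0Rw2, w0Rw3, w1Rw1, w2Rw2, w2Rw3, w3Rw3
Branch closes: a and ¬a both at w3.
Every branch closes (one shown): unsatisfiable in S4, hence also in S5 (every S5-frame is an S4-frame).

K, T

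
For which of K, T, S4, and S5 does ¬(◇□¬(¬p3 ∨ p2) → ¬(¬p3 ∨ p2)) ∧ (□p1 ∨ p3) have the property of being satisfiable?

K, T, S4

S4-tableau for the formula:
1. ¬(◇□¬(¬p3 ∨ p2) → ¬(¬p3 ∨ p2)) ∧ (□p1 ∨ p3), 0
2. ¬(◇□¬(¬p3 ∨ p2) → ¬(¬p3 ∨ p2)), 0
3. □p1 ∨ p3, 0
4. ◇□¬(¬p3 ∨ p2), 0
5. ¬p3 ∨ p2, 0
6. p3, 0
7. p2, 0
8. □¬(¬p3 ∨ p2), 1
9. ¬(¬p3 ∨ p2), 1
10. p3, 1
11. ¬p2, 1
Accessibility: 0R0, 0R1, 1R1
Complete open branch: satisfiable in S4, hence also in K, T (this S4-model is also a K-model and a T-model).
S5-tableau for the formula:
1. ¬(◇□¬(¬p3 ∨ p2) → ¬(¬p3 ∨ p2)) ∧ (□p1 ∨ p3), 0
2. ¬(◇□¬(¬p3 ∨ p2) → ¬(¬p3 ∨ p2)), 0
3. □p1 ∨ p3, 0
4. ◇□¬(¬p3 ∨ p2), 0
5. ¬p3 ∨ p2, 0
6. □p1, 0
7. p1, 0
8. p2, 0
9. □¬(¬p3 ∨ p2), 1
10. p1, 1
11. ¬(¬p3 ∨ p2), 0
12. p3, 0
13. ¬p2, 0
Accessibility: 0R0, 0R1, 1R0, 1R1
Branch closes: p2 and ¬p2 both at 0.
Every branch closes (one shown): unsatisfiable in S5.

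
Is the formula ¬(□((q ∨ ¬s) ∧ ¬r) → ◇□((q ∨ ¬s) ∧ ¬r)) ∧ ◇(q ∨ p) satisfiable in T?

1. ¬(□((q ∨ ¬s) ∧ ¬r) → ◇□((q ∨ ¬s) ∧ ¬r)) ∧ ◇(q ∨ p), u
2. ¬(□((q ∨ ¬s) ∧ ¬r) → ◇□((q ∨ ¬s) ∧ ¬r)), u
3. ◇(q ∨ p), u
4. □((q ∨ ¬s) ∧ ¬r), u
5. ¬◇□((q ∨ ¬s) ∧ ¬r), u
6. (q ∨ ¬s) ∧ ¬r, u
7. q ∨ ¬s, u
8. ¬r, u
9. ¬□((q ∨ ¬s) ∧ ¬r), u
10. ¬s, u
11. q ∨ p, v
12. (q ∨ ¬s) ∧ ¬r, v
13. q ∨ ¬s, v
14. ¬r, v
15. ¬□((q ∨ ¬s) ∧ ¬r), v
16. p, v
17. ¬s, v
18. ¬((q ∨ ¬s) ∧ ¬r), w
19. (q ∨ ¬s) ∧ ¬r, w
20. q ∨ ¬s, w
21. ¬r, w
22. ¬□((q ∨ ¬s) ∧ ¬r), w
23. ¬(q ∨ ¬s), w
24. ¬q, w
25. s, w
26. ¬s, w
Accessibility: uRu, uRv, uRw, vRv, wRw
Branch closes: s and ¬s both at w.
(One branch shown.) All branches close.

Unsatisfiable (every branch closes)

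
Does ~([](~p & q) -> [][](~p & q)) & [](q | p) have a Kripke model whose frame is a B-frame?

Yes, satisfiable

1. ~([](~p & q) -> [][](~p & q)) & [](q | p), w0
2. ~([](~p & q) -> [][](~p & q)), w0
3. [](q | p), w0
4. [](~p & q), w0
5. ~[][](~p & q), w0
6. q | p, w0
7. ~p & q, w0
8. ~p, w0
9. q, w0
10. ~[](~p & q), w1
11. q | p, w1
12. ~p & q, w1
13. ~p, w1
14. q, w1
15. ~(~p & q), w2
16. ~q, w2
Accessibility: w0Rw0, w0Rw1, w1Rw0, w1Rw1, w1Rw2, w2Rw1, w2Rw2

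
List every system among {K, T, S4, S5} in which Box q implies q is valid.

T-tableau for the negation not (Box q implies q):
1. not (Box q implies q), u
2. Box q, u
3. not q, u
4. q, u
Accessibility: uRu
Branch closes: q and not q both at u.
Every branch closes (one shown): valid in T, hence also in S4, S5 (every theorem of T is a theorem of S4 and S5).
K-tableau for the negation not (Box q implies q):
1. not (Box q implies q), u
2. Box q, u
3. not q, u
Complete open branch: countermodel on a K-frame, so not valid in K.

T, S4, S5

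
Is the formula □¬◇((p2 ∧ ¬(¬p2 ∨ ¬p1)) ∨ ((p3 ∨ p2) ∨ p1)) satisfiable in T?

Satisfiable (open branch found)

1. □¬◇((p2 ∧ ¬(¬p2 ∨ ¬p1)) ∨ ((p3 ∨ p2) ∨ p1)), u
2. ¬◇((p2 ∧ ¬(¬p2 ∨ ¬p1)) ∨ ((p3 ∨ p2) ∨ p1)), u   [□-rule on 1 via uRu]
3. ¬((p2 ∧ ¬(¬p2 ∨ ¬p1)) ∨ ((p3 ∨ p2) ∨ p1)), u   [¬◇-rule on 2 via uRu]
4. ¬(p2 ∧ ¬(¬p2 ∨ ¬p1)), u   [¬∨-rule on 3]
5. ¬((p3 ∨ p2) ∨ p1), u   [¬∨-rule on 3]
6. ¬(p3 ∨ p2), u   [¬∨-rule on 5]
7. ¬p1, u   [¬∨-rule on 5]
8. ¬p3, u   [¬∨-rule on 6]
9. ¬p2, u   [¬∨-rule on 6]
10. ¬p2 ∨ ¬p1, u   [¬∧-rule on 4 (branches; this branch)]
Accessibility: uRu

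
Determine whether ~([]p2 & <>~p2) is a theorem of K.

Valid in K

Tableau for the negation []p2 & <>~p2:
1. []p2 & <>~p2, 0
2. []p2, 0
3. <>~p2, 0
4. ~p2, 1
5. p2, 1
Accessibility: 0R1
Branch closes: p2 and ~p2 both at 1.
All branches of the negation close; one closing branch shown above.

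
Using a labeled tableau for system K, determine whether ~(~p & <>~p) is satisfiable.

1. ~(~p & <>~p), 0
2. ~<>~p, 0

Satisfiable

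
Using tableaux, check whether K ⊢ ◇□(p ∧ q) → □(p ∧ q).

Invalid (countermodel exists)

Tableau for the negation ¬(◇□(p ∧ q) → □(p ∧ q)):
1. ¬(◇□(p ∧ q) → □(p ∧ q)), u
2. ◇□(p ∧ q), u
3. ¬□(p ∧ q), u
4. □(p ∧ q), v
5. ¬(p ∧ q), w
6. ¬q, w
Accessibility: uRv, uRw
The negation has an open branch (countermodel exists).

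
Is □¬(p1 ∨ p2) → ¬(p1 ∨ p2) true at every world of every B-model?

Valid

Tableau for the negation ¬(□¬(p1 ∨ p2) → ¬(p1 ∨ p2)):
1. ¬(□¬(p1 ∨ p2) → ¬(p1 ∨ p2)), u
2. □¬(p1 ∨ p2), u
3. p1 ∨ p2, u
4. ¬(p1 ∨ p2), u
5. ¬p1, u
6. ¬p2, u
7. p2, u
Accessibility: uRu
Branch closes: p2 and ¬p2 both at u.
All branches of the negation close; one closing branch shown above.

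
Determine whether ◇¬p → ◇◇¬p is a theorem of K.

Invalid (countermodel exists)

Tableau for the negation ¬(◇¬p → ◇◇¬p):
1. ¬(◇¬p → ◇◇¬p), w0
2. ◇¬p, w0   [¬→-rule on 1]
3. ¬◇◇¬p, w0   [¬→-rule on 1]
4. ¬p, w1   [◇-rule on 2: fresh world w1, w0Rw1]
5. ¬◇¬p, w1   [¬◇-rule on 3 via w0Rw1]
Accessibility: w0Rw1
The negation has an open branch (countermodel exists).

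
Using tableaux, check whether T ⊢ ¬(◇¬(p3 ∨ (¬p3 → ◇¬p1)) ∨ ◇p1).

Not valid

Tableau for the negation ◇¬(p3 ∨ (¬p3 → ◇¬p1)) ∨ ◇p1:
1. ◇¬(p3 ∨ (¬p3 → ◇¬p1)) ∨ ◇p1, w0
2. ◇p1, w0
3. p1, w1
Accessibility: w0Rw0, w0Rw1, w1Rw1
The negation has an open branch (countermodel exists).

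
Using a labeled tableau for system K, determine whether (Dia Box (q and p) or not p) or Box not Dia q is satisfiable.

1. (Dia Box (q and p) or not p) or Box not Dia q, 0
2. Box not Dia q, 0

Satisfiable (open branch found)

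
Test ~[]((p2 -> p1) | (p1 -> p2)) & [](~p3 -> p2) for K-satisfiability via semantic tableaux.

1. ~[]((p2 -> p1) | (p1 -> p2)) & [](~p3 -> p2), 0
2. ~[]((p2 -> p1) | (p1 -> p2)), 0
3. [](~p3 -> p2), 0
4. ~((p2 -> p1) | (p1 -> p2)), 1
5. ~(p2 -> p1), 1
6. ~(p1 -> p2), 1
7. p2, 1
8. ~p1, 1
9. p1, 1
10. ~p2, 1
Accessibility: 0R1
Branch closes: p1 and ~p1 both at 1.
All branches of the tableau close; one closing branch shown above.

No, unsatisfiable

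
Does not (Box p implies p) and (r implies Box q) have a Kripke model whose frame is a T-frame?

1. not (Box p implies p) and (r implies Box q), u
2. not (Box p implies p), u   [and-rule on 1]
3. r implies Box q, u   [and-rule on 1]
4. Box p, u   [neg-implies-rule on 2]
5. not p, u   [neg-implies-rule on 2]
6. p, u   [Box-rule on 4 via uRu]
Accessibility: uRu
Branch closes: p and not p both at u.
Every branch closes; the branch above is one of them.

No, unsatisfiable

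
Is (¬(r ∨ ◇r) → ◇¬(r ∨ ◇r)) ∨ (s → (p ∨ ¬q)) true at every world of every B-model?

Tableau for the negation ¬((¬(r ∨ ◇r) → ◇¬(r ∨ ◇r)) ∨ (s → (p ∨ ¬q))):
1. ¬((¬(r ∨ ◇r) → ◇¬(r ∨ ◇r)) ∨ (s → (p ∨ ¬q))), u
2. ¬(¬(r ∨ ◇r) → ◇¬(r ∨ ◇r)), u
3. ¬(s → (p ∨ ¬q)), u
4. ¬(r ∨ ◇r), u
5. ¬◇¬(r ∨ ◇r), u
6. s, u
7. ¬(p ∨ ¬q), u
8. ¬r, u
9. ¬◇r, u
10. ¬p, u
11. q, u
12. r ∨ ◇r, u
13. ◇r, u
14. r, v
15. r ∨ ◇r, v
16. ¬r, v
Accessibility: uRu, uRv, vRu, vRv
Branch closes: r and ¬r both at v.
All branches of the negation close; one closing branch shown above.

Valid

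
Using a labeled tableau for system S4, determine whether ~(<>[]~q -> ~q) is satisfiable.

1. ~(<>[]~q -> ~q), w0
2. <>[]~q, w0
3. q, w0
4. []~q, w1
5. ~q, w1
Accessibility: w0Rw0, w0Rw1, w1Rw1

Satisfiable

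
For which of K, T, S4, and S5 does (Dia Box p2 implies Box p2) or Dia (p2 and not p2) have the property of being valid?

S5-tableau for the negation not ((Dia Box p2 implies Box p2) or Dia (p2 and not p2)):
1. not ((Dia Box p2 implies Box p2) or Dia (p2 and not p2)), u
2. not (Dia Box p2 implies Box p2), u
3. not Dia (p2 and not p2), u
4. Dia Box p2, u
5. not Box p2, u
6. not (p2 and not p2), u
7. p2, u
8. Box p2, v
9. not (p2 and not p2), v
10. p2, v
11. not p2, w
12. not (p2 and not p2), w
13. p2, w
Accessibility: uRu, uRv, uRw, vRu, vRv, vRw, wRu, wRv, wRw
Branch closes: p2 and not p2 both at w.
Every branch closes (one shown): valid in S5.
S4-tableau for the negation not ((Dia Box p2 implies Box p2) or Dia (p2 and not p2)):
1. not ((Dia Box p2 implies Box p2) or Dia (p2 and not p2)), u
2. not (Dia Box p2 implies Box p2), u
3. not Dia (p2 and not p2), u
4. Dia Box p2, u
5. not Box p2, u
6. not (p2 and not p2), u
7. p2, u
8. Box p2, v
9. not (p2 and not p2), v
10. p2, v
11. not p2, w
12. not (p2 and not p2), w
Accessibility: uRu, uRv, uRw, vRv, wRw
Complete open branch: countermodel on an S4-frame, so not valid in S4, nor in K, T (the same frame is also a K-frame and a T-frame).

S5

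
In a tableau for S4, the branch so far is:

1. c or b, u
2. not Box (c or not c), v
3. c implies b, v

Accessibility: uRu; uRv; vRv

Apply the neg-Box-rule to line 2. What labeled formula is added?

a fresh world w with vRw, and not (c or not c) at w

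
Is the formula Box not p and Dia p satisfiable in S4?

Unsatisfiable

1. Box not p and Dia p, 0
2. Box not p, 0   [and-rule on 1]
3. Dia p, 0   [and-rule on 1]
4. not p, 0   [Box-rule on 2 via 0R0]
5. p, 1   [Dia-rule on 3: fresh world 1, 0R1]
6. not p, 1   [Box-rule on 2 via 0R1]
Accessibility: 0R0, 0R1, 1R1
Branch closes: p and not p both at 1.
All branches of the tableau close; one closing branch shown above.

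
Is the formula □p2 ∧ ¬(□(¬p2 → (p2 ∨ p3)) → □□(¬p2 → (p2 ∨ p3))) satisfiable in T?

Satisfiable (open branch found)

1. □p2 ∧ ¬(□(¬p2 → (p2 ∨ p3)) → □□(¬p2 → (p2 ∨ p3))), w0
2. □p2, w0   [∧-rule on 1]
3. ¬(□(¬p2 → (p2 ∨ p3)) → □□(¬p2 → (p2 ∨ p3))), w0   [∧-rule on 1]
4. □(¬p2 → (p2 ∨ p3)), w0   [¬→-rule on 3]
5. ¬□□(¬p2 → (p2 ∨ p3)), w0   [¬→-rule on 3]
6. p2, w0   [□-rule on 2 via w0Rw0]
7. ¬p2 → (p2 ∨ p3), w0   [□-rule on 4 via w0Rw0]
8. p2 ∨ p3, w0   [→-rule on 7 (branches; this branch)]
9. p3, w0   [∨-rule on 8 (branches; this branch)]
10. ¬□(¬p2 → (p2 ∨ p3)), w1   [¬□-rule on 5: fresh world w1, w0Rw1]
11. p2, w1   [□-rule on 2 via w0Rw1]
12. ¬p2 → (p2 ∨ p3), w1   [□-rule on 4 via w0Rw1]
13. p2 ∨ p3, w1   [→-rule on 12 (branches; this branch)]
14. p3, w1   [∨-rule on 13 (branches; this branch)]
15. ¬(¬p2 → (p2 ∨ p3)), w2   [¬□-rule on 10: fresh world w2, w1Rw2]
16. ¬p2, w2   [¬→-rule on 15]
17. ¬(p2 ∨ p3), w2   [¬→-rule on 15]
18. ¬p3, w2   [¬∨-rule on 17]
Accessibility: w0Rw0, w0Rw1, w1Rw1, w1Rw2, w2Rw2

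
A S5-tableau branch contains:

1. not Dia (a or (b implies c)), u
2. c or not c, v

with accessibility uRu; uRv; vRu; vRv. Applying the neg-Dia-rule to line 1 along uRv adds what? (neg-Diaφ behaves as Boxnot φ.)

not (a or (b implies c)), v

neg-Diaφ behaves as Boxnot φ: propagate the negated body to each accessible world.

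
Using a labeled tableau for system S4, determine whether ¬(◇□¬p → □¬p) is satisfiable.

1. ¬(◇□¬p → □¬p), u
2. ◇□¬p, u
3. ¬□¬p, u
4. □¬p, v
5. ¬p, v
6. p, w
Accessibility: uRu, uRv, uRw, vRv, wRw

Yes, satisfiable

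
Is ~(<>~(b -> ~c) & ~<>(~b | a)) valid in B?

No, not valid

Tableau for the negation <>~(b -> ~c) & ~<>(~b | a):
1. <>~(b -> ~c) & ~<>(~b | a), 0
2. <>~(b -> ~c), 0
3. ~<>(~b | a), 0
4. ~(~b | a), 0
5. b, 0
6. ~a, 0
7. ~(b -> ~c), 1
8. b, 1
9. c, 1
10. ~(~b | a), 1
11. ~a, 1
Accessibility: 0R0, 0R1, 1R0, 1R1
The negation has an open branch (countermodel exists).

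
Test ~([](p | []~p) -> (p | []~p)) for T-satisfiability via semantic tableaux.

No, unsatisfiable

1. ~([](p | []~p) -> (p | []~p)), 0
2. [](p | []~p), 0   [~->-rule on 1]
3. ~(p | []~p), 0   [~->-rule on 1]
4. ~p, 0   [~|-rule on 3]
5. ~[]~p, 0   [~|-rule on 3]
6. p | []~p, 0   [[]-rule on 2 via 0R0]
7. []~p, 0   [|-rule on 6 (branches; this branch)]
8. p, 1   [~[]-rule on 5: fresh world 1, 0R1]
9. p | []~p, 1   [[]-rule on 2 via 0R1]
10. ~p, 1   [[]-rule on 7 via 0R1]
Accessibility: 0R0, 0R1, 1R1
Branch closes: p and ~p both at 1.
(One branch shown.) All branches close.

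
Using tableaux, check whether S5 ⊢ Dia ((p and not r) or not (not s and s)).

Tableau for the negation not Dia ((p and not r) or not (not s and s)):
1. not Dia ((p and not r) or not (not s and s)), w0
2. not ((p and not r) or not (not s and s)), w0
3. not (p and not r), w0
4. not s and s, w0
5. not s, w0
6. s, w0
Accessibility: w0Rw0
Branch closes: s and not s both at w0.
All branches of the negation close; one closing branch shown above.

Valid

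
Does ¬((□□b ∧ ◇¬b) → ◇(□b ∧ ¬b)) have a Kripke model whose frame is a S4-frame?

No, unsatisfiable

1. ¬((□□b ∧ ◇¬b) → ◇(□b ∧ ¬b)), u
2. □□b ∧ ◇¬b, u
3. ¬◇(□b ∧ ¬b), u
4. □□b, u
5. ◇¬b, u
6. ¬(□b ∧ ¬b), u
7. □b, u
8. b, u
9. ¬b, v
10. ¬(□b ∧ ¬b), v
11. □b, v
12. b, v
Accessibility: uRu, uRv, vRv
Branch closes: b and ¬b both at v.
All branches of the tableau close; one closing branch shown above.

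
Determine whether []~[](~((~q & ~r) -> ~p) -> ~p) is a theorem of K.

Tableau for the negation ~[]~[](~((~q & ~r) -> ~p) -> ~p):
1. ~[]~[](~((~q & ~r) -> ~p) -> ~p), w0
2. [](~((~q & ~r) -> ~p) -> ~p), w1
Accessibility: w0Rw1
The negation has an open branch (countermodel exists).

Not valid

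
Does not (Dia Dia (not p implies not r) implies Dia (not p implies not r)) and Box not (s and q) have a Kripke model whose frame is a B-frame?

1. not (Dia Dia (not p implies not r) implies Dia (not p implies not r)) and Box not (s and q), 0
2. not (Dia Dia (not p implies not r) implies Dia (not p implies not r)), 0
3. Box not (s and q), 0
4. Dia Dia (not p implies not r), 0
5. not Dia (not p implies not r), 0
6. not (s and q), 0
7. not (not p implies not r), 0
8. not p, 0
9. r, 0
10. not q, 0
11. Dia (not p implies not r), 1
12. not (s and q), 1
13. not (not p implies not r), 1
14. not p, 1
15. r, 1
16. not q, 1
17. not p implies not r, 2
18. not r, 2
Accessibility: 0R0, 0R1, 1R0, 1R1, 1R2, 2R1, 2R2

Satisfiable (open branch found)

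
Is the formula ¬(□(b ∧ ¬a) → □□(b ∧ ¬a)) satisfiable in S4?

1. ¬(□(b ∧ ¬a) → □□(b ∧ ¬a)), u
2. □(b ∧ ¬a), u   [¬→-rule on 1]
3. ¬□□(b ∧ ¬a), u   [¬→-rule on 1]
4. b ∧ ¬a, u   [□-rule on 2 via uRu]
5. b, u   [∧-rule on 4]
6. ¬a, u   [∧-rule on 4]
7. ¬□(b ∧ ¬a), v   [¬□-rule on 3: fresh world v, uRv]
8. b ∧ ¬a, v   [□-rule on 2 via uRv]
9. b, v   [∧-rule on 8]
10. ¬a, v   [∧-rule on 8]
11. ¬(b ∧ ¬a), w   [¬□-rule on 7: fresh world w, vRw]
12. b ∧ ¬a, w   [□-rule on 2 via uRw]
13. b, w   [∧-rule on 12]
14. ¬a, w   [∧-rule on 12]
15. a, w   [¬∧-rule on 11 (branches; this branch)]
Accessibility: uRu, uRv, uRw, vRv, vRw, wRw
Branch closes: a and ¬a both at w.
All branches of the tableau close; one closing branch shown above.

Unsatisfiable (every branch closes)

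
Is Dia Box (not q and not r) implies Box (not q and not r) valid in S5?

Valid in S5

Tableau for the negation not (Dia Box (not q and not r) implies Box (not q and not r)):
1. not (Dia Box (not q and not r) implies Box (not q and not r)), u
2. Dia Box (not q and not r), u
3. not Box (not q and not r), u
4. Box (not q and not r), v
5. not q and not r, u
6. not q, u
7. not r, u
8. not q and not r, v
9. not q, v
10. not r, v
11. not (not q and not r), w
12. not q and not r, w
13. not q, w
14. not r, w
15. r, w
Accessibility: uRu, uRv, uRw, vRu, vRv, vRw, wRu, wRv, wRw
Branch closes: r and not r both at w.
All branches of the negation close; one closing branch shown above.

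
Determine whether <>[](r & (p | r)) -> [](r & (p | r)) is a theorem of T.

Invalid (countermodel exists)

Tableau for the negation ~(<>[](r & (p | r)) -> [](r & (p | r))):
1. ~(<>[](r & (p | r)) -> [](r & (p | r))), u
2. <>[](r & (p | r)), u
3. ~[](r & (p | r)), u
4. [](r & (p | r)), v
5. r & (p | r), v
6. r, v
7. p | r, v
8. ~(r & (p | r)), w
9. ~(p | r), w
10. ~p, w
11. ~r, w
Accessibility: uRu, uRv, uRw, vRv, wRw
The negation has an open branch (countermodel exists).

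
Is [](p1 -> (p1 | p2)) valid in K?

Tableau for the negation ~[](p1 -> (p1 | p2)):
1. ~[](p1 -> (p1 | p2)), 0
2. ~(p1 -> (p1 | p2)), 1
3. p1, 1
4. ~(p1 | p2), 1
5. ~p1, 1
6. ~p2, 1
Accessibility: 0R1
Branch closes: p1 and ~p1 both at 1.
All branches of the negation close; one closing branch shown above.

Yes, valid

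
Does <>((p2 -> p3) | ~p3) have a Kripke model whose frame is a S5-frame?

Yes, satisfiable

1. <>((p2 -> p3) | ~p3), u
2. (p2 -> p3) | ~p3, v
3. ~p3, v
Accessibility: uRu, uRv, vRu, vRv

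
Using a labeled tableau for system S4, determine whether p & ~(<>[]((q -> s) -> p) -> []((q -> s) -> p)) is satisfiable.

Satisfiable (open branch found)

1. p & ~(<>[]((q -> s) -> p) -> []((q -> s) -> p)), u
2. p, u   [&-rule on 1]
3. ~(<>[]((q -> s) -> p) -> []((q -> s) -> p)), u   [&-rule on 1]
4. <>[]((q -> s) -> p), u   [~->-rule on 3]
5. ~[]((q -> s) -> p), u   [~->-rule on 3]
6. []((q -> s) -> p), v   [<>-rule on 4: fresh world v, uRv]
7. (q -> s) -> p, v   [[]-rule on 6 via vRv]
8. p, v   [->-rule on 7 (branches; this branch)]
9. ~((q -> s) -> p), w   [~[]-rule on 5: fresh world w, uRw]
10. q -> s, w   [~->-rule on 9]
11. ~p, w   [~->-rule on 9]
12. s, w   [->-rule on 10 (branches; this branch)]
Accessibility: uRu, uRv, uRw, vRv, wRw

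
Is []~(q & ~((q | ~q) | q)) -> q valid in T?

Tableau for the negation ~([]~(q & ~((q | ~q) | q)) -> q):
1. ~([]~(q & ~((q | ~q) | q)) -> q), 0
2. []~(q & ~((q | ~q) | q)), 0
3. ~q, 0
4. ~(q & ~((q | ~q) | q)), 0
5. (q | ~q) | q, 0
6. q | ~q, 0
Accessibility: 0R0
The negation has an open branch (countermodel exists).

Not valid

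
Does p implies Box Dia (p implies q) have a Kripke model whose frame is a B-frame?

Yes, satisfiable

1. p implies Box Dia (p implies q), 0
2. Box Dia (p implies q), 0
3. Dia (p implies q), 0
4. p implies q, 1
5. Dia (p implies q), 1
6. q, 1
7. p implies q, 2
8. q, 2
Accessibility: 0R0, 0R1, 1R0, 1R1, 1R2, 2R1, 2R2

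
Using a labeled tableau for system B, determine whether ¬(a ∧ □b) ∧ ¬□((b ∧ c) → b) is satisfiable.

Unsatisfiable (every branch closes)

1. ¬(a ∧ □b) ∧ ¬□((b ∧ c) → b), 0
2. ¬(a ∧ □b), 0   [∧-rule on 1]
3. ¬□((b ∧ c) → b), 0   [∧-rule on 1]
4. ¬□b, 0   [¬∧-rule on 2 (branches; this branch)]
5. ¬((b ∧ c) → b), 1   [¬□-rule on 3: fresh world 1, 0R1]
6. b ∧ c, 1   [¬→-rule on 5]
7. ¬b, 1   [¬→-rule on 5]
8. b, 1   [∧-rule on 6]
9. c, 1   [∧-rule on 6]
Accessibility: 0R0, 0R1, 1R0, 1R1
Branch closes: b and ¬b both at 1.
Every branch closes; the branch above is one of them.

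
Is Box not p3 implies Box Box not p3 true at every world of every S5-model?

Tableau for the negation not (Box not p3 implies Box Box not p3):
1. not (Box not p3 implies Box Box not p3), w0
2. Box not p3, w0
3. not Box Box not p3, w0
4. not p3, w0
5. not Box not p3, w1
6. not p3, w1
7. p3, w2
8. not p3, w2
Accessibility: w0Rw0, w0Rw1, w0Rw2, w1Rw0, w1Rw1, w1Rw2, w2Rw0, w2Rw1, w2Rw2
Branch closes: p3 and not p3 both at w2.
Every branch of the negation's tableau closes; the branch above is one of them.

Yes, valid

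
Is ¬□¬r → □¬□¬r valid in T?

Invalid (countermodel exists)

Tableau for the negation ¬(¬□¬r → □¬□¬r):
1. ¬(¬□¬r → □¬□¬r), u
2. ¬□¬r, u   [¬→-rule on 1]
3. ¬□¬□¬r, u   [¬→-rule on 1]
4. r, v   [¬□-rule on 2: fresh world v, uRv]
5. □¬r, w   [¬□-rule on 3: fresh world w, uRw]
6. ¬r, w   [□-rule on 5 via wRw]
Accessibility: uRu, uRv, uRw, vRv, wRw
The negation has an open branch (countermodel exists).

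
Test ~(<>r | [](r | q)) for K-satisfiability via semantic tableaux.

1. ~(<>r | [](r | q)), w0
2. ~<>r, w0   [~|-rule on 1]
3. ~[](r | q), w0   [~|-rule on 1]
4. ~(r | q), w1   [~[]-rule on 3: fresh world w1, w0Rw1]
5. ~r, w1   [~|-rule on 4]
6. ~q, w1   [~|-rule on 4]
Accessibility: w0Rw1

Satisfiable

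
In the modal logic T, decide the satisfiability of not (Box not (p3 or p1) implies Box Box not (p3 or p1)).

1. not (Box not (p3 or p1) implies Box Box not (p3 or p1)), w0
2. Box not (p3 or p1), w0   [neg-implies-rule on 1]
3. not Box Box not (p3 or p1), w0   [neg-implies-rule on 1]
4. not (p3 or p1), w0   [Box-rule on 2 via w0Rw0]
5. not p3, w0   [neg-or-rule on 4]
6. not p1, w0   [neg-or-rule on 4]
7. not Box not (p3 or p1), w1   [neg-Box-rule on 3: fresh world w1, w0Rw1]
8. not (p3 or p1), w1   [Box-rule on 2 via w0Rw1]
9. not p3, w1   [neg-or-rule on 8]
10. not p1, w1   [neg-or-rule on 8]
11. p3 or p1, w2   [neg-Box-rule on 7: fresh world w2, w1Rw2]
12. p1, w2   [or-rule on 11 (branches; this branch)]
Accessibility: w0Rw0, w0Rw1, w1Rw1, w1Rw2, w2Rw2

Satisfiable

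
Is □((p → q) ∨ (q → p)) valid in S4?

Tableau for the negation ¬□((p → q) ∨ (q → p)):
1. ¬□((p → q) ∨ (q → p)), 0
2. ¬((p → q) ∨ (q → p)), 1   [¬□-rule on 1: fresh world 1, 0R1]
3. ¬(p → q), 1   [¬∨-rule on 2]
4. ¬(q → p), 1   [¬∨-rule on 2]
5. p, 1   [¬→-rule on 3]
6. ¬q, 1   [¬→-rule on 3]
7. q, 1   [¬→-rule on 4]
8. ¬p, 1   [¬→-rule on 4]
Accessibility: 0R0, 0R1, 1R1
Branch closes: q and ¬q both at 1.
Every branch of the negation's tableau closes; the branch above is one of them.

Valid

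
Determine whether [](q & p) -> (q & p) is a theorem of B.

Valid

Tableau for the negation ~([](q & p) -> (q & p)):
1. ~([](q & p) -> (q & p)), w0
2. [](q & p), w0
3. ~(q & p), w0
4. q & p, w0
5. q, w0
6. p, w0
7. ~p, w0
Accessibility: w0Rw0
Branch closes: p and ~p both at w0.
Every branch of the negation's tableau closes; the branch above is one of them.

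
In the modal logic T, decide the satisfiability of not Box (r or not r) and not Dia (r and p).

Unsatisfiable

1. not Box (r or not r) and not Dia (r and p), u
2. not Box (r or not r), u
3. not Dia (r and p), u
4. not (r and p), u
5. not p, u
6. not (r or not r), v
7. not r, v
8. r, v
Accessibility: uRu, uRv, vRv
Branch closes: r and not r both at v.
All branches of the tableau close; one closing branch shown above.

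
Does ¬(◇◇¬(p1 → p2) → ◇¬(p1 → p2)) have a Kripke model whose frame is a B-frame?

Satisfiable (open branch found)

1. ¬(◇◇¬(p1 → p2) → ◇¬(p1 → p2)), u
2. ◇◇¬(p1 → p2), u   [¬→-rule on 1]
3. ¬◇¬(p1 → p2), u   [¬→-rule on 1]
4. p1 → p2, u   [¬◇-rule on 3 via uRu]
5. p2, u   [→-rule on 4 (branches; this branch)]
6. ◇¬(p1 → p2), v   [◇-rule on 2: fresh world v, uRv]
7. p1 → p2, v   [¬◇-rule on 3 via uRv]
8. p2, v   [→-rule on 7 (branches; this branch)]
9. ¬(p1 → p2), w   [◇-rule on 6: fresh world w, vRw]
10. p1, w   [¬→-rule on 9]
11. ¬p2, w   [¬→-rule on 9]
Accessibility: uRu, uRv, vRu, vRv, vRw, wRv, wRw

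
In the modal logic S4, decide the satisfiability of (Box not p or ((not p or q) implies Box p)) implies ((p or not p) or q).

Satisfiable (open branch found)

1. (Box not p or ((not p or q) implies Box p)) implies ((p or not p) or q), u
2. (p or not p) or q, u
3. q, u
Accessibility: uRu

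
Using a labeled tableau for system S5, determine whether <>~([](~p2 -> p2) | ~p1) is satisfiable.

Yes, satisfiable

1. <>~([](~p2 -> p2) | ~p1), w0
2. ~([](~p2 -> p2) | ~p1), w1   [<>-rule on 1: fresh world w1, w0Rw1]
3. ~[](~p2 -> p2), w1   [~|-rule on 2]
4. p1, w1   [~|-rule on 2]
5. ~(~p2 -> p2), w2   [~[]-rule on 3: fresh world w2, w1Rw2]
6. ~p2, w2   [~->-rule on 5]
Accessibility: w0Rw0, w0Rw1, w0Rw2, w1Rw0, w1Rw1, w1Rw2, w2Rw0, w2Rw1, w2Rw2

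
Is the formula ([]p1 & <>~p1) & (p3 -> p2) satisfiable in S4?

1. ([]p1 & <>~p1) & (p3 -> p2), 0
2. []p1 & <>~p1, 0   [&-rule on 1]
3. p3 -> p2, 0   [&-rule on 1]
4. []p1, 0   [&-rule on 2]
5. <>~p1, 0   [&-rule on 2]
6. p1, 0   [[]-rule on 4 via 0R0]
7. p2, 0   [->-rule on 3 (branches; this branch)]
8. ~p1, 1   [<>-rule on 5: fresh world 1, 0R1]
9. p1, 1   [[]-rule on 4 via 0R1]
Accessibility: 0R0, 0R1, 1R1
Branch closes: p1 and ~p1 both at 1.
(One branch shown.) All branches close.

No, unsatisfiable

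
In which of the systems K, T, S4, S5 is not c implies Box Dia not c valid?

S5-tableau for the negation not (not c implies Box Dia not c):
1. not (not c implies Box Dia not c), u
2. not c, u
3. not Box Dia not c, u
4. not Dia not c, v
5. c, u
Accessibility: uRu, uRv, vRu, vRv
Branch closes: c and not c both at u.
Every branch closes (one shown): valid in S5.
S4-tableau for the negation not (not c implies Box Dia not c):
1. not (not c implies Box Dia not c), u
2. not c, u
3. not Box Dia not c, u
4. not Dia not c, v
5. c, v
Accessibility: uRu, uRv, vRv
Complete open branch: countermodel on an S4-frame, so not valid in S4, nor in K, T (the same frame is also a K-frame and a T-frame).

S5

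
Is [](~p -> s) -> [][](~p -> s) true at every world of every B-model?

No, not valid

Tableau for the negation ~([](~p -> s) -> [][](~p -> s)):
1. ~([](~p -> s) -> [][](~p -> s)), w0
2. [](~p -> s), w0
3. ~[][](~p -> s), w0
4. ~p -> s, w0
5. s, w0
6. ~[](~p -> s), w1
7. ~p -> s, w1
8. s, w1
9. ~(~p -> s), w2
10. ~p, w2
11. ~s, w2
Accessibility: w0Rw0, w0Rw1, w1Rw0, w1Rw1, w1Rw2, w2Rw1, w2Rw2
The negation has an open branch (countermodel exists).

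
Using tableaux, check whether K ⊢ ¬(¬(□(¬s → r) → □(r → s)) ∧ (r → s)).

Not valid

Tableau for the negation ¬(□(¬s → r) → □(r → s)) ∧ (r → s):
1. ¬(□(¬s → r) → □(r → s)) ∧ (r → s), u
2. ¬(□(¬s → r) → □(r → s)), u
3. r → s, u
4. □(¬s → r), u
5. ¬□(r → s), u
6. s, u
7. ¬(r → s), v
8. r, v
9. ¬s, v
10. ¬s → r, v
Accessibility: uRv
The negation has an open branch (countermodel exists).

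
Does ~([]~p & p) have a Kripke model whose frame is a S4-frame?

1. ~([]~p & p), u
2. ~p, u
Accessibility: uRu

Satisfiable (open branch found)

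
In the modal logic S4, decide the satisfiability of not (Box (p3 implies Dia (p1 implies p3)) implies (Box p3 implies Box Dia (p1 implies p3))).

1. not (Box (p3 implies Dia (p1 implies p3)) implies (Box p3 implies Box Dia (p1 implies p3))), u
2. Box (p3 implies Dia (p1 implies p3)), u
3. not (Box p3 implies Box Dia (p1 implies p3)), u
4. Box p3, u
5. not Box Dia (p1 implies p3), u
6. p3 implies Dia (p1 implies p3), u
7. p3, u
8. Dia (p1 implies p3), u
9. not Dia (p1 implies p3), v
10. p3 implies Dia (p1 implies p3), v
11. p3, v
12. not (p1 implies p3), v
13. p1, v
14. not p3, v
Accessibility: uRu, uRv, vRv
Branch closes: p3 and not p3 both at v.
All branches of the tableau close; one closing branch shown above.

No, unsatisfiable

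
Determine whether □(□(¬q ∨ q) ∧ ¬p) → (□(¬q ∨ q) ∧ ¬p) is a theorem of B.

Tableau for the negation ¬(□(□(¬q ∨ q) ∧ ¬p) → (□(¬q ∨ q) ∧ ¬p)):
1. ¬(□(□(¬q ∨ q) ∧ ¬p) → (□(¬q ∨ q) ∧ ¬p)), 0
2. □(□(¬q ∨ q) ∧ ¬p), 0
3. ¬(□(¬q ∨ q) ∧ ¬p), 0
4. □(¬q ∨ q) ∧ ¬p, 0
5. □(¬q ∨ q), 0
6. ¬p, 0
7. ¬q ∨ q, 0
8. ¬□(¬q ∨ q), 0
9. q, 0
10. ¬(¬q ∨ q), 1
11. q, 1
12. ¬q, 1
Accessibility: 0R0, 0R1, 1R0, 1R1
Branch closes: q and ¬q both at 1.
All branches of the negation close; one closing branch shown above.

Valid in B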